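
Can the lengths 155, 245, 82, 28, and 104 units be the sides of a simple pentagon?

A pentagon exists iff every side is shorter than the sum of the others — equivalently, the longest side is less than the sum of the rest.
Longest side 245 < 369 (sum of the remaining 4), so yes.

Yes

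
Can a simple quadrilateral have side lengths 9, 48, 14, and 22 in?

For a quadrilateral, each side must be shorter than the sum of the others.
Here the longest side is 48, but the remaining 3 sides sum to only 45.

No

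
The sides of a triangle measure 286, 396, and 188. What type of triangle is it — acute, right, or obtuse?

obtuse

Compare the square of the longest side to the sum of squares of the other two: 188² + 286² = 117140 < 156816 = 396².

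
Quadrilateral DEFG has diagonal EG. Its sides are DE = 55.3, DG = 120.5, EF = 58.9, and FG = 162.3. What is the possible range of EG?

103.4 < EG < 175.8

From triangle DEG: |55.3 − 120.5| < EG < 55.3 + 120.5, i.e. 65.2 < EG < 175.8.
From triangle FEG: 103.4 < EG < 221.2.
Both must hold, so EG lies in the intersection.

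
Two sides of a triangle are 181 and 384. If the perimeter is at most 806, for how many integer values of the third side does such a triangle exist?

38

Triangle inequality: 203 < x < 565. Perimeter ≤ 806 gives x ≤ 806 − 181 − 384 = 241.
So 203 < x ≤ 241; integers 204 through 241: 38 values.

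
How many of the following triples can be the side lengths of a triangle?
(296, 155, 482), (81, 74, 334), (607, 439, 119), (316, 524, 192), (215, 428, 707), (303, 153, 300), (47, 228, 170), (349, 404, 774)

(155,296,482): 155+296 ≤ 482 → not valid
(74,81,334): 74+81 ≤ 334 → not valid
(119,439,607): 119+439 ≤ 607 → not valid
(192,316,524): 192+316 ≤ 524 → not valid
(215,428,707): 215+428 ≤ 707 → not valid
(153,300,303): 153+300 > 303 → valid
(47,170,228): 47+170 ≤ 228 → not valid
(349,404,774): 349+404 ≤ 774 → not valid
1 of the 8 triples forms a triangle.

1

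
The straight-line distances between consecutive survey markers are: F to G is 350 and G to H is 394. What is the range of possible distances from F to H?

44 ≤ FH ≤ 744

By the triangle inequality, |350 − 394| ≤ FH ≤ 350 + 394.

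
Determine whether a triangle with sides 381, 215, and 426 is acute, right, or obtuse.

Compare the square of the longest side to the sum of squares of the other two: 215² + 381² = 191386 > 181476 = 426².

acute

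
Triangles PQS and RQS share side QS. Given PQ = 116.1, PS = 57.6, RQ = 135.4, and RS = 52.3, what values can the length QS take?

From triangle PQS: |116.1 − 57.6| < QS < 116.1 + 57.6, i.e. 58.5 < QS < 173.7.
From triangle RQS: 83.1 < QS < 187.7.
Both must hold, so QS lies in the intersection.

83.1 < QS < 173.7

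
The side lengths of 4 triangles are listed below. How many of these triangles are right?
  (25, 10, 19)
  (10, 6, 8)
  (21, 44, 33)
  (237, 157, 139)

(25,10,19): 10²+19² = 461 < 625 = 25² → obtuse
(10,6,8): 6²+8² = 100 = 10² → right
(21,44,33): 21²+33² = 1530 < 1936 = 44² → obtuse
(237,157,139): 139²+157² = 43970 < 56169 = 237² → obtuse
1 of the 4 is right.

1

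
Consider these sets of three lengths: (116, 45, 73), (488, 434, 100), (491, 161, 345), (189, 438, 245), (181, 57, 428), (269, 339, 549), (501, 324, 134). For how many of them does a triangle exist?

4

(45,73,116): 45+73 > 116 → valid
(100,434,488): 100+434 > 488 → valid
(161,345,491): 161+345 > 491 → valid
(189,245,438): 189+245 ≤ 438 → not valid
(57,181,428): 57+181 ≤ 428 → not valid
(269,339,549): 269+339 > 549 → valid
(134,324,501): 134+324 ≤ 501 → not valid
4 of the 7 triples form a triangle.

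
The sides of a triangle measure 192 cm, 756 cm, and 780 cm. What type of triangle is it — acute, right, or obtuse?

Compare the square of the longest side to the sum of squares of the other two: 192² + 756² = 608400 = 780².

right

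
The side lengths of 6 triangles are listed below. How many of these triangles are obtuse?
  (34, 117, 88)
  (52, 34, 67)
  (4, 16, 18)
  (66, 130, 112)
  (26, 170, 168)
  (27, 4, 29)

(34,117,88): 34²+88² = 8900 < 13689 = 117² → obtuse
(52,34,67): 34²+52² = 3860 < 4489 = 67² → obtuse
(4,16,18): 4²+16² = 272 < 324 = 18² → obtuse
(66,130,112): 66²+112² = 16900 = 130² → right
(26,170,168): 26²+168² = 28900 = 170² → right
(27,4,29): 4²+27² = 745 < 841 = 29² → obtuse
4 of the 6 are obtuse.

4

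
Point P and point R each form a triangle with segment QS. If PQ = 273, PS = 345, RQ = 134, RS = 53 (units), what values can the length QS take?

From triangle PQS: |273 − 345| < QS < 273 + 345, i.e. 72 < QS < 618.
From triangle RQS: 81 < QS < 187.
Both must hold, so QS lies in the intersection.

81 < QS < 187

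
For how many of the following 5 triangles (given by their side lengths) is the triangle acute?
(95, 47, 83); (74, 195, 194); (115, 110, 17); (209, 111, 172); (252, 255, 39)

2

(95,47,83): 47²+83² = 9098 > 9025 = 95² → acute
(74,195,194): 74²+194² = 43112 > 38025 = 195² → acute
(115,110,17): 17²+110² = 12389 < 13225 = 115² → obtuse
(209,111,172): 111²+172² = 41905 < 43681 = 209² → obtuse
(252,255,39): 39²+252² = 65025 = 255² → right
2 of the 5 are acute.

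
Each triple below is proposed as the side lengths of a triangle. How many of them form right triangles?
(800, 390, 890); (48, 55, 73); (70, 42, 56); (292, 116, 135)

3

(800,390,890): 390²+800² = 792100 = 890² → right
(48,55,73): 48²+55² = 5329 = 73² → right
(70,42,56): 42²+56² = 4900 = 70² → right
(292,116,135): 116+135 ≤ 292, not a triangle
3 of the 4 are right.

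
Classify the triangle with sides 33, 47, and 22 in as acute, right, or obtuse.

obtuse

Compare the square of the longest side to the sum of squares of the other two: 22² + 33² = 1573 < 2209 = 47².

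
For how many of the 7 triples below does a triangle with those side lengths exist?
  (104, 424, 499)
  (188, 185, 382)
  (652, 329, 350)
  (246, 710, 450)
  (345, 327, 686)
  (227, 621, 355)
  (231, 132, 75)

(104,424,499): 104+424 > 499 → valid
(185,188,382): 185+188 ≤ 382 → not valid
(329,350,652): 329+350 > 652 → valid
(246,450,710): 246+450 ≤ 710 → not valid
(327,345,686): 327+345 ≤ 686 → not valid
(227,355,621): 227+355 ≤ 621 → not valid
(75,132,231): 75+132 ≤ 231 → not valid
2 of the 7 triples form a triangle.

2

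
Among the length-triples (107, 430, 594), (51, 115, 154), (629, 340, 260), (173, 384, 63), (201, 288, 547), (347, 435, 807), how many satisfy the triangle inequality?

(107,430,594): 107+430 ≤ 594 → not valid
(51,115,154): 51+115 > 154 → valid
(260,340,629): 260+340 ≤ 629 → not valid
(63,173,384): 63+173 ≤ 384 → not valid
(201,288,547): 201+288 ≤ 547 → not valid
(347,435,807): 347+435 ≤ 807 → not valid
1 of the 6 triples forms a triangle.

1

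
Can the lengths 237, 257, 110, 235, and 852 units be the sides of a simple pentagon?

No

For a pentagon, each side must be shorter than the sum of the others.
Here the longest side is 852, but the remaining 4 sides sum to only 839.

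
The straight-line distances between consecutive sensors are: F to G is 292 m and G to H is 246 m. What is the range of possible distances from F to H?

By the triangle inequality, |292 − 246| ≤ FH ≤ 292 + 246.

46 ≤ FH ≤ 538 m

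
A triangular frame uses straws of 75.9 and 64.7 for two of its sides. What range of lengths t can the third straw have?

11.2 < t < 140.6

By the triangle inequality, t must be less than 75.9 + 64.7 = 140.6 and greater than |75.9 − 64.7| = 11.2.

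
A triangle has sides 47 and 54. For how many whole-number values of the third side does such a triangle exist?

The third side lies in the open interval (7, 101).
Integers from 8 to 100 inclusive: 100 − 8 + 1 = 93.

93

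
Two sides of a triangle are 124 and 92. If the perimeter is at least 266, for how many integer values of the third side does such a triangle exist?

166

Triangle inequality: 32 < x < 216. Perimeter ≥ 266 gives x ≥ 266 − 124 − 92 = 50.
So 50 ≤ x < 216; integers 50 through 215: 166 values.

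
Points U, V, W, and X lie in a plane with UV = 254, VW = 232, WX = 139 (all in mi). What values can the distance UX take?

0 ≤ UX ≤ 625 mi

The maximum is all hops collinear in one direction: 254 + 232 + 139 = 625.
The longest hop is 254; the others sum to 371. Since 254 ≤ 371, the path can fold back on itself completely, so the minimum distance is 0.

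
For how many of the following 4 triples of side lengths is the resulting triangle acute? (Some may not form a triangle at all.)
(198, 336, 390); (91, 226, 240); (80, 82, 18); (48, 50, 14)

1

(198,336,390): 198²+336² = 152100 = 390² → right
(91,226,240): 91²+226² = 59357 > 57600 = 240² → acute
(80,82,18): 18²+80² = 6724 = 82² → right
(48,50,14): 14²+48² = 2500 = 50² → right
1 of the 4 is acute.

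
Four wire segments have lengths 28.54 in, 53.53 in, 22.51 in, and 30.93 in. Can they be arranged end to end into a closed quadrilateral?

A quadrilateral exists iff every side is shorter than the sum of the others — equivalently, the longest side is less than the sum of the rest.
Longest side 53.53 < 81.98 (sum of the remaining 3), so yes.

Yes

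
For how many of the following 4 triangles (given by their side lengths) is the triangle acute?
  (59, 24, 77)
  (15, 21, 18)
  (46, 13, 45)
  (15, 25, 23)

3

(59,24,77): 24²+59² = 4057 < 5929 = 77² → obtuse
(15,21,18): 15²+18² = 549 > 441 = 21² → acute
(46,13,45): 13²+45² = 2194 > 2116 = 46² → acute
(15,25,23): 15²+23² = 754 > 625 = 25² → acute
3 of the 4 are acute.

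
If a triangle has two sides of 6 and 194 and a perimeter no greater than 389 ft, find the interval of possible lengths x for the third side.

188 < x ≤ 189

Triangle inequality alone gives 188 < x < 200.
The perimeter condition gives x ≤ 389 − 6 − 194 = 189.
Intersecting the two: 188 < x ≤ 189.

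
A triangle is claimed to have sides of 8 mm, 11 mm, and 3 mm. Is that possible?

The two shorter sides sum to 11, exactly equal to the longest side 11.
That gives only a degenerate (flat) triangle — the inequality must be strict.

No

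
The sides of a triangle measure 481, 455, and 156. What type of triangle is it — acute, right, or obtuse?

right

Compare the square of the longest side to the sum of squares of the other two: 156² + 455² = 231361 = 481².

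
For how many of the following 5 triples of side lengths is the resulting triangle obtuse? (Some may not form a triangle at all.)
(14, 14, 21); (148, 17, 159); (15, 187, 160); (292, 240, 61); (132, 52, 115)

4

(14,14,21): 14²+14² = 392 < 441 = 21² → obtuse
(148,17,159): 17²+148² = 22193 < 25281 = 159² → obtuse
(15,187,160): 15+160 ≤ 187, not a triangle
(292,240,61): 61²+240² = 61321 < 85264 = 292² → obtuse
(132,52,115): 52²+115² = 15929 < 17424 = 132² → obtuse
4 of the 5 are obtuse.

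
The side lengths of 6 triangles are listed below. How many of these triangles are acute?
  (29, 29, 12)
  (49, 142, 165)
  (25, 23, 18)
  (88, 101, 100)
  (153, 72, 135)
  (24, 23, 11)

4

(29,29,12): 12²+29² = 985 > 841 = 29² → acute
(49,142,165): 49²+142² = 22565 < 27225 = 165² → obtuse
(25,23,18): 18²+23² = 853 > 625 = 25² → acute
(88,101,100): 88²+100² = 17744 > 10201 = 101² → acute
(153,72,135): 72²+135² = 23409 = 153² → right
(24,23,11): 11²+23² = 650 > 576 = 24² → acute
4 of the 6 are acute.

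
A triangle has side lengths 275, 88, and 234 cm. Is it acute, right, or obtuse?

Compare the square of the longest side to the sum of squares of the other two: 88² + 234² = 62500 < 75625 = 275².

obtuse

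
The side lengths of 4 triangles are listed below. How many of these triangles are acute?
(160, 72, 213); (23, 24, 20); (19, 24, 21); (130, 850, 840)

2

(160,72,213): 72²+160² = 30784 < 45369 = 213² → obtuse
(23,24,20): 20²+23² = 929 > 576 = 24² → acute
(19,24,21): 19²+21² = 802 > 576 = 24² → acute
(130,850,840): 130²+840² = 722500 = 850² → right
2 of the 4 are acute.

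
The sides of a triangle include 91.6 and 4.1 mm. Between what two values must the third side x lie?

By the triangle inequality, x must be less than 91.6 + 4.1 = 95.7 and greater than |91.6 − 4.1| = 87.5.

87.5 < x < 95.7 (mm)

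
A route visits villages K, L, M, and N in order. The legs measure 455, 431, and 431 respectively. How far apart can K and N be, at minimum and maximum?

0 ≤ KN ≤ 1317

The maximum is all hops collinear in one direction: 455 + 431 + 431 = 1317.
The longest hop is 455; the others sum to 862. Since 455 ≤ 862, the path can fold back on itself completely, so the minimum distance is 0.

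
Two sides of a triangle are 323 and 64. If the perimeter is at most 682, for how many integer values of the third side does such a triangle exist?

36

Triangle inequality: 259 < x < 387. Perimeter ≤ 682 gives x ≤ 682 − 323 − 64 = 295.
So 259 < x ≤ 295; integers 260 through 295: 36 values.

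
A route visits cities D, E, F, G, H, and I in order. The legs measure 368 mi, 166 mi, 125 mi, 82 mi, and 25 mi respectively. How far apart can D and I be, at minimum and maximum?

The maximum is all hops collinear in one direction: 368 + 166 + 125 + 82 + 25 = 766.
The longest hop is 368; the others sum to 398. Since 368 ≤ 398, the path can fold back on itself completely, so the minimum distance is 0.

0 ≤ DI ≤ 766 mi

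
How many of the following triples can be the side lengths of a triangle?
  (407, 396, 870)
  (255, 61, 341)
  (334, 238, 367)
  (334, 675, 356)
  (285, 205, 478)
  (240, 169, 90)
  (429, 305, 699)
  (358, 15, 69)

(396,407,870): 396+407 ≤ 870 → not valid
(61,255,341): 61+255 ≤ 341 → not valid
(238,334,367): 238+334 > 367 → valid
(334,356,675): 334+356 > 675 → valid
(205,285,478): 205+285 > 478 → valid
(90,169,240): 90+169 > 240 → valid
(305,429,699): 305+429 > 699 → valid
(15,69,358): 15+69 ≤ 358 → not valid
5 of the 8 triples form a triangle.

5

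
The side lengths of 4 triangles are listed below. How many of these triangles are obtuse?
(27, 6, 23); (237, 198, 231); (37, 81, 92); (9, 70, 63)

(27,6,23): 6²+23² = 565 < 729 = 27² → obtuse
(237,198,231): 198²+231² = 92565 > 56169 = 237² → acute
(37,81,92): 37²+81² = 7930 < 8464 = 92² → obtuse
(9,70,63): 9²+63² = 4050 < 4900 = 70² → obtuse
3 of the 4 are obtuse.

3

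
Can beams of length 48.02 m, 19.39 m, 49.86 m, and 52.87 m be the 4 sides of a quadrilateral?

A quadrilateral exists iff every side is shorter than the sum of the others — equivalently, the longest side is less than the sum of the rest.
Longest side 52.87 < 117.27 (sum of the remaining 3), so yes.

Yes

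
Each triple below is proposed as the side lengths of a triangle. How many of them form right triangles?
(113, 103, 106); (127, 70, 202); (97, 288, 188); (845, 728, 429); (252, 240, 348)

(113,103,106): 103²+106² = 21845 > 12769 = 113² → acute
(127,70,202): 70+127 ≤ 202, not a triangle
(97,288,188): 97+188 ≤ 288, not a triangle
(845,728,429): 429²+728² = 714025 = 845² → right
(252,240,348): 240²+252² = 121104 = 348² → right
2 of the 5 are right.

2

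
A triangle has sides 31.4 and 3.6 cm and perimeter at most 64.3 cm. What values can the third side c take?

27.8 < c ≤ 29.3

Triangle inequality alone gives 27.8 < c < 35.0.
The perimeter condition gives c ≤ 64.3 − 31.4 − 3.6 = 29.3.
Intersecting the two: 27.8 < c ≤ 29.3.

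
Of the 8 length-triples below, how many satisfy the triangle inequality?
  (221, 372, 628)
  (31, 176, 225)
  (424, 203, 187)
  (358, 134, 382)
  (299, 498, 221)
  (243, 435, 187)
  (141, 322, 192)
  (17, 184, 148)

3

(221,372,628): 221+372 ≤ 628 → not valid
(31,176,225): 31+176 ≤ 225 → not valid
(187,203,424): 187+203 ≤ 424 → not valid
(134,358,382): 134+358 > 382 → valid
(221,299,498): 221+299 > 498 → valid
(187,243,435): 187+243 ≤ 435 → not valid
(141,192,322): 141+192 > 322 → valid
(17,148,184): 17+148 ≤ 184 → not valid
3 of the 8 triples form a triangle.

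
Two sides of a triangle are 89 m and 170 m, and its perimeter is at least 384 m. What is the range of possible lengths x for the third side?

125 ≤ x < 259

Triangle inequality alone gives 81 < x < 259.
The perimeter condition gives x ≥ 384 − 89 − 170 = 125.
Intersecting the two: 125 ≤ x < 259.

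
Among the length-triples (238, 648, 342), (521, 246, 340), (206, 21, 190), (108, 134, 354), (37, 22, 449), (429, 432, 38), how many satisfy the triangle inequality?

(238,342,648): 238+342 ≤ 648 → not valid
(246,340,521): 246+340 > 521 → valid
(21,190,206): 21+190 > 206 → valid
(108,134,354): 108+134 ≤ 354 → not valid
(22,37,449): 22+37 ≤ 449 → not valid
(38,429,432): 38+429 > 432 → valid
3 of the 6 triples form a triangle.

3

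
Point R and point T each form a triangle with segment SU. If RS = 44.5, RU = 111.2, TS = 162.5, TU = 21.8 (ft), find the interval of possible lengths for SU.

140.7 < SU < 155.7

From triangle RSU: |44.5 − 111.2| < SU < 44.5 + 111.2, i.e. 66.7 < SU < 155.7.
From triangle TSU: 140.7 < SU < 184.3.
Both must hold, so SU lies in the intersection.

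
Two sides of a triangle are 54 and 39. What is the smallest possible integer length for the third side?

The third side must be strictly greater than |54 − 39| = 15.
The smallest integer above 15 is 16.

16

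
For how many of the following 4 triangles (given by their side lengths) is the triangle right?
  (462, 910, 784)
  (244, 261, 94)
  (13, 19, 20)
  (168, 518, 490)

2

(462,910,784): 462²+784² = 828100 = 910² → right
(244,261,94): 94²+244² = 68372 > 68121 = 261² → acute
(13,19,20): 13²+19² = 530 > 400 = 20² → acute
(168,518,490): 168²+490² = 268324 = 518² → right
2 of the 4 are right.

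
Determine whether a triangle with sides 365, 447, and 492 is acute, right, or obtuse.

Compare the square of the longest side to the sum of squares of the other two: 365² + 447² = 333034 > 242064 = 492².

acute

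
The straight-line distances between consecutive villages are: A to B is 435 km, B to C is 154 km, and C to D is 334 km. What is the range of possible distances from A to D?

The maximum is all hops collinear in one direction: 435 + 154 + 334 = 923.
The longest hop is 435; the others sum to 488. Since 435 ≤ 488, the path can fold back on itself completely, so the minimum distance is 0.

0 ≤ AD ≤ 923 km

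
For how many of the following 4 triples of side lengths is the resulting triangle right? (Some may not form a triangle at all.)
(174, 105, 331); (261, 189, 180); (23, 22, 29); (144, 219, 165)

(174,105,331): 105+174 ≤ 331, not a triangle
(261,189,180): 180²+189² = 68121 = 261² → right
(23,22,29): 22²+23² = 1013 > 841 = 29² → acute
(144,219,165): 144²+165² = 47961 = 219² → right
2 of the 4 are right.

2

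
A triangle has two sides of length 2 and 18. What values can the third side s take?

16 < s < 20

By the triangle inequality, s must be less than 2 + 18 = 20 and greater than |2 − 18| = 16.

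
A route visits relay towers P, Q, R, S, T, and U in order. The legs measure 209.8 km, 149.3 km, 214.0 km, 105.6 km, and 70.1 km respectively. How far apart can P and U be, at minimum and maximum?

The maximum is all hops collinear in one direction: 209.8 + 149.3 + 214.0 + 105.6 + 70.1 = 748.8.
The longest hop is 214.0; the others sum to 534.8. Since 214.0 ≤ 534.8, the path can fold back on itself completely, so the minimum distance is 0.

0 ≤ PU ≤ 748.8 km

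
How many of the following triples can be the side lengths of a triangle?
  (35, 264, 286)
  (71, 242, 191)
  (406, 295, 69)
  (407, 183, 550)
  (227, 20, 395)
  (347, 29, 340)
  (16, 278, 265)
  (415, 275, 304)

(35,264,286): 35+264 > 286 → valid
(71,191,242): 71+191 > 242 → valid
(69,295,406): 69+295 ≤ 406 → not valid
(183,407,550): 183+407 > 550 → valid
(20,227,395): 20+227 ≤ 395 → not valid
(29,340,347): 29+340 > 347 → valid
(16,265,278): 16+265 > 278 → valid
(275,304,415): 275+304 > 415 → valid
6 of the 8 triples form a triangle.

6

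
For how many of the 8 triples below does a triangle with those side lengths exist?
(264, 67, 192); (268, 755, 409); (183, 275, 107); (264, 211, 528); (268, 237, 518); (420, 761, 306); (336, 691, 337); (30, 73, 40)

1

(67,192,264): 67+192 ≤ 264 → not valid
(268,409,755): 268+409 ≤ 755 → not valid
(107,183,275): 107+183 > 275 → valid
(211,264,528): 211+264 ≤ 528 → not valid
(237,268,518): 237+268 ≤ 518 → not valid
(306,420,761): 306+420 ≤ 761 → not valid
(336,337,691): 336+337 ≤ 691 → not valid
(30,40,73): 30+40 ≤ 73 → not valid
1 of the 8 triples forms a triangle.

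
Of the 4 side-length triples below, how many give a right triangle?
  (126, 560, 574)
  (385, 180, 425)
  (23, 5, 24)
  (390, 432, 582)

(126,560,574): 126²+560² = 329476 = 574² → right
(385,180,425): 180²+385² = 180625 = 425² → right
(23,5,24): 5²+23² = 554 < 576 = 24² → obtuse
(390,432,582): 390²+432² = 338724 = 582² → right
3 of the 4 are right.

3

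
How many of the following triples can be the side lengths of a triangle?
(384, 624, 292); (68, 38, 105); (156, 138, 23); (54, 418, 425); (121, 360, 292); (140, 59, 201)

5

(292,384,624): 292+384 > 624 → valid
(38,68,105): 38+68 > 105 → valid
(23,138,156): 23+138 > 156 → valid
(54,418,425): 54+418 > 425 → valid
(121,292,360): 121+292 > 360 → valid
(59,140,201): 59+140 ≤ 201 → not valid
5 of the 6 triples form a triangle.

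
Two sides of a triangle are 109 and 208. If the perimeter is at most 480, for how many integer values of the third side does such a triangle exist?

Triangle inequality: 99 < x < 317. Perimeter ≤ 480 gives x ≤ 480 − 109 − 208 = 163.
So 99 < x ≤ 163; integers 100 through 163: 64 values.

64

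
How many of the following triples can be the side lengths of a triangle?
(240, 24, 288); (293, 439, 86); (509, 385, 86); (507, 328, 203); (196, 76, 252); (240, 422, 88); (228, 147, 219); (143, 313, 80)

3

(24,240,288): 24+240 ≤ 288 → not valid
(86,293,439): 86+293 ≤ 439 → not valid
(86,385,509): 86+385 ≤ 509 → not valid
(203,328,507): 203+328 > 507 → valid
(76,196,252): 76+196 > 252 → valid
(88,240,422): 88+240 ≤ 422 → not valid
(147,219,228): 147+219 > 228 → valid
(80,143,313): 80+143 ≤ 313 → not valid
3 of the 8 triples form a triangle.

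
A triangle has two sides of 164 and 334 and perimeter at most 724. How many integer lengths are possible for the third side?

Triangle inequality: 170 < x < 498. Perimeter ≤ 724 gives x ≤ 724 − 164 − 334 = 226.
So 170 < x ≤ 226; integers 171 through 226: 56 values.

56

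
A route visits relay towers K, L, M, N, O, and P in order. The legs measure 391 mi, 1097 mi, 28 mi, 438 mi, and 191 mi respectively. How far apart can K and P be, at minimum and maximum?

49 ≤ KP ≤ 2145 mi

The maximum is all hops collinear in one direction: 391 + 1097 + 28 + 438 + 191 = 2145.
The longest hop is 1097; the others sum to 1048. Folding the others back against it leaves at least 1097 − 1048 = 49.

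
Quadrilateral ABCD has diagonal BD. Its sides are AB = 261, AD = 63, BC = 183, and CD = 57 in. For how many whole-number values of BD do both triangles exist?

From triangle ABD: 198 < BD < 324.
From triangle CBD: 126 < BD < 240.
Intersection: 198 < BD < 240, so integers 199 through 239: 41 values.

41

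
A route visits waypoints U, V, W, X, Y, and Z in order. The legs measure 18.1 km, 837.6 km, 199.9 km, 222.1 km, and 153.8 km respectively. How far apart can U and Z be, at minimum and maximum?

243.7 ≤ UZ ≤ 1431.5 km

The maximum is all hops collinear in one direction: 18.1 + 837.6 + 199.9 + 222.1 + 153.8 = 1431.5.
The longest hop is 837.6; the others sum to 593.9. Folding the others back against it leaves at least 837.6 − 593.9 = 243.7.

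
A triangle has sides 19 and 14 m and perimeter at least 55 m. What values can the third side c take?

Triangle inequality alone gives 5 < c < 33.
The perimeter condition gives c ≥ 55 − 19 − 14 = 22.
Intersecting the two: 22 ≤ c < 33.

22 ≤ c < 33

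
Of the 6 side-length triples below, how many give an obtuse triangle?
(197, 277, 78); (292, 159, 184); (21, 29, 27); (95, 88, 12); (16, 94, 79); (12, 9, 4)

4

(197,277,78): 78+197 ≤ 277, not a triangle
(292,159,184): 159²+184² = 59137 < 85264 = 292² → obtuse
(21,29,27): 21²+27² = 1170 > 841 = 29² → acute
(95,88,12): 12²+88² = 7888 < 9025 = 95² → obtuse
(16,94,79): 16²+79² = 6497 < 8836 = 94² → obtuse
(12,9,4): 4²+9² = 97 < 144 = 12² → obtuse
4 of the 6 are obtuse.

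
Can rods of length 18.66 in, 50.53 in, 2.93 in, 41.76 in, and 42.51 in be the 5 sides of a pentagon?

Yes

A pentagon exists iff every side is shorter than the sum of the others — equivalently, the longest side is less than the sum of the rest.
Longest side 50.53 < 105.86 (sum of the remaining 4), so yes.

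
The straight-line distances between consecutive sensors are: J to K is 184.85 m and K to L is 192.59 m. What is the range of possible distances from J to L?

7.74 ≤ JL ≤ 377.44 m

By the triangle inequality, |184.85 − 192.59| ≤ JL ≤ 184.85 + 192.59.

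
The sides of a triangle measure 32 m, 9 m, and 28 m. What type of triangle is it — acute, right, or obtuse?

obtuse

Compare the square of the longest side to the sum of squares of the other two: 9² + 28² = 865 < 1024 = 32².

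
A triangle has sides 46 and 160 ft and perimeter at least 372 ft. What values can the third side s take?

166 ≤ s < 206 ft

Triangle inequality alone gives 114 < s < 206.
The perimeter condition gives s ≥ 372 − 46 − 160 = 166.
Intersecting the two: 166 ≤ s < 206.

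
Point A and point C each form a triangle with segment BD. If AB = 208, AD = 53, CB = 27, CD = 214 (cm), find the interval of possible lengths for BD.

From triangle ABD: |208 − 53| < BD < 208 + 53, i.e. 155 < BD < 261.
From triangle CBD: 187 < BD < 241.
Both must hold, so BD lies in the intersection.

187 < BD < 241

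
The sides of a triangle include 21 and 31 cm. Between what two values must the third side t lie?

By the triangle inequality, t must be less than 21 + 31 = 52 and greater than |21 − 31| = 10.

10 < t < 52 (cm)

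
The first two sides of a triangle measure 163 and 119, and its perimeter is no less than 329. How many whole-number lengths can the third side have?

235

Triangle inequality: 44 < x < 282. Perimeter ≥ 329 gives x ≥ 329 − 163 − 119 = 47.
So 47 ≤ x < 282; integers 47 through 281: 235 values.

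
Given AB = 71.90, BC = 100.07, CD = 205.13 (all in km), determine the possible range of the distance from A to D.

33.16 ≤ AD ≤ 377.10 km

The maximum is all hops collinear in one direction: 71.90 + 100.07 + 205.13 = 377.10.
The longest hop is 205.13; the others sum to 171.97. Folding the others back against it leaves at least 205.13 − 171.97 = 33.16.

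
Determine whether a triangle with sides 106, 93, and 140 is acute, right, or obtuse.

acute

Compare the square of the longest side to the sum of squares of the other two: 93² + 106² = 19885 > 19600 = 140².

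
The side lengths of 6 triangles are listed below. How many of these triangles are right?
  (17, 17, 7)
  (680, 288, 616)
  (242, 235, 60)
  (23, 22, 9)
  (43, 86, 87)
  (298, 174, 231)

(17,17,7): 7²+17² = 338 > 289 = 17² → acute
(680,288,616): 288²+616² = 462400 = 680² → right
(242,235,60): 60²+235² = 58825 > 58564 = 242² → acute
(23,22,9): 9²+22² = 565 > 529 = 23² → acute
(43,86,87): 43²+86² = 9245 > 7569 = 87² → acute
(298,174,231): 174²+231² = 83637 < 88804 = 298² → obtuse
1 of the 6 is right.

1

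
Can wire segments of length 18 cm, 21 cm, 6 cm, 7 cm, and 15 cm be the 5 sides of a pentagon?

Yes

A pentagon exists iff every side is shorter than the sum of the others — equivalently, the longest side is less than the sum of the rest.
Longest side 21 < 46 (sum of the remaining 4), so yes.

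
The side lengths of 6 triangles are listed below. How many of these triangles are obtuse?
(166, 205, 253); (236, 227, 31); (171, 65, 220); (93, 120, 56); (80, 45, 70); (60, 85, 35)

(166,205,253): 166²+205² = 69581 > 64009 = 253² → acute
(236,227,31): 31²+227² = 52490 < 55696 = 236² → obtuse
(171,65,220): 65²+171² = 33466 < 48400 = 220² → obtuse
(93,120,56): 56²+93² = 11785 < 14400 = 120² → obtuse
(80,45,70): 45²+70² = 6925 > 6400 = 80² → acute
(60,85,35): 35²+60² = 4825 < 7225 = 85² → obtuse
4 of the 6 are obtuse.

4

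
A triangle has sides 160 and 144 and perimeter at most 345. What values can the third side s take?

Triangle inequality alone gives 16 < s < 304.
The perimeter condition gives s ≤ 345 − 160 − 144 = 41.
Intersecting the two: 16 < s ≤ 41.

16 < s ≤ 41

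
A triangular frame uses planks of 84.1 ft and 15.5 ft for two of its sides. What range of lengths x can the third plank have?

By the triangle inequality, x must be less than 84.1 + 15.5 = 99.6 and greater than |84.1 − 15.5| = 68.6.

68.6 < x < 99.6 (ft)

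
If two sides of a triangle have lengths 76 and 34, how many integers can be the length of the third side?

The third side lies in the open interval (42, 110).
Integers from 43 to 109 inclusive: 109 − 43 + 1 = 67.

67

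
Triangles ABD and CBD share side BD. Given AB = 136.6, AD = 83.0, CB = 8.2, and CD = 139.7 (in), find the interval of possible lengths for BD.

131.5 < BD < 147.9

From triangle ABD: |136.6 − 83.0| < BD < 136.6 + 83.0, i.e. 53.6 < BD < 219.6.
From triangle CBD: 131.5 < BD < 147.9.
Both must hold, so BD lies in the intersection.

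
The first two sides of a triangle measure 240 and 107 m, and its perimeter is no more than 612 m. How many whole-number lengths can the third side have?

132

Triangle inequality: 133 < x < 347. Perimeter ≤ 612 gives x ≤ 612 − 240 − 107 = 265.
So 133 < x ≤ 265; integers 134 through 265: 132 values.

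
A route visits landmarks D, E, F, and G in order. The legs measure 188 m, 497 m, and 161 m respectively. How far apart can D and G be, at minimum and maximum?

The maximum is all hops collinear in one direction: 188 + 497 + 161 = 846.
The longest hop is 497; the others sum to 349. Folding the others back against it leaves at least 497 − 349 = 148.

148 ≤ DG ≤ 846 m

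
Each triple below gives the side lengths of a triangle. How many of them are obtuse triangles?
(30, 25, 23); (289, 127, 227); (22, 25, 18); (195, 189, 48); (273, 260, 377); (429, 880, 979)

(30,25,23): 23²+25² = 1154 > 900 = 30² → acute
(289,127,227): 127²+227² = 67658 < 83521 = 289² → obtuse
(22,25,18): 18²+22² = 808 > 625 = 25² → acute
(195,189,48): 48²+189² = 38025 = 195² → right
(273,260,377): 260²+273² = 142129 = 377² → right
(429,880,979): 429²+880² = 958441 = 979² → right
1 of the 6 is obtuse.

1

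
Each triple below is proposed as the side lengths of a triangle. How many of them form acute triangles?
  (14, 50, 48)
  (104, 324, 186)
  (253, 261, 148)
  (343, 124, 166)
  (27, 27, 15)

(14,50,48): 14²+48² = 2500 = 50² → right
(104,324,186): 104+186 ≤ 324, not a triangle
(253,261,148): 148²+253² = 85913 > 68121 = 261² → acute
(343,124,166): 124+166 ≤ 343, not a triangle
(27,27,15): 15²+27² = 954 > 729 = 27² → acute
2 of the 5 are acute.

2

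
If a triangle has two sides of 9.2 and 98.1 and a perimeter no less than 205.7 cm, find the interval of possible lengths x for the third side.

Triangle inequality alone gives 88.9 < x < 107.3.
The perimeter condition gives x ≥ 205.7 − 9.2 − 98.1 = 98.4.
Intersecting the two: 98.4 ≤ x < 107.3.

98.4 ≤ x < 107.3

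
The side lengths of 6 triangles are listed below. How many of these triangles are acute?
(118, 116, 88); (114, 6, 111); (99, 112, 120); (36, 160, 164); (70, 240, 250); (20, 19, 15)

3

(118,116,88): 88²+116² = 21200 > 13924 = 118² → acute
(114,6,111): 6²+111² = 12357 < 12996 = 114² → obtuse
(99,112,120): 99²+112² = 22345 > 14400 = 120² → acute
(36,160,164): 36²+160² = 26896 = 164² → right
(70,240,250): 70²+240² = 62500 = 250² → right
(20,19,15): 15²+19² = 586 > 400 = 20² → acute
3 of the 6 are acute.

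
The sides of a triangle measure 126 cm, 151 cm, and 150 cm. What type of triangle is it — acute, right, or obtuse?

Compare the square of the longest side to the sum of squares of the other two: 126² + 150² = 38376 > 22801 = 151².

acute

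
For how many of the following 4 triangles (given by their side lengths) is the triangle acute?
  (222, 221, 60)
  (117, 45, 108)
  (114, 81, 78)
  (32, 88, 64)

(222,221,60): 60²+221² = 52441 > 49284 = 222² → acute
(117,45,108): 45²+108² = 13689 = 117² → right
(114,81,78): 78²+81² = 12645 < 12996 = 114² → obtuse
(32,88,64): 32²+64² = 5120 < 7744 = 88² → obtuse
1 of the 4 is acute.

1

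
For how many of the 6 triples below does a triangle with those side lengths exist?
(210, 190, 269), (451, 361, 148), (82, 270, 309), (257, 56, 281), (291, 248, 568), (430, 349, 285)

(190,210,269): 190+210 > 269 → valid
(148,361,451): 148+361 > 451 → valid
(82,270,309): 82+270 > 309 → valid
(56,257,281): 56+257 > 281 → valid
(248,291,568): 248+291 ≤ 568 → not valid
(285,349,430): 285+349 > 430 → valid
5 of the 6 triples form a triangle.

5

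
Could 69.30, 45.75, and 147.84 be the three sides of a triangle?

No

The longest side is 147.84, but the other two sum to only 115.05.
115.05 < 147.84, so the triangle inequality fails.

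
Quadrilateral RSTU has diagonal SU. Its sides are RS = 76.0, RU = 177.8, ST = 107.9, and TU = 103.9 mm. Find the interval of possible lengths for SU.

From triangle RSU: |76.0 − 177.8| < SU < 76.0 + 177.8, i.e. 101.8 < SU < 253.8.
From triangle TSU: 4.0 < SU < 211.8.
Both must hold, so SU lies in the intersection.

101.8 < SU < 211.8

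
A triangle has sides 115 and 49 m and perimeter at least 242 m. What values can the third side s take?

78 ≤ s < 164 m

Triangle inequality alone gives 66 < s < 164.
The perimeter condition gives s ≥ 242 − 115 − 49 = 78.
Intersecting the two: 78 ≤ s < 164.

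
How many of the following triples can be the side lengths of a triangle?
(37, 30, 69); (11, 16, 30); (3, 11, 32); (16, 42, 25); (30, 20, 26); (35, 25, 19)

(30,37,69): 30+37 ≤ 69 → not valid
(11,16,30): 11+16 ≤ 30 → not valid
(3,11,32): 3+11 ≤ 32 → not valid
(16,25,42): 16+25 ≤ 42 → not valid
(20,26,30): 20+26 > 30 → valid
(19,25,35): 19+25 > 35 → valid
2 of the 6 triples form a triangle.

2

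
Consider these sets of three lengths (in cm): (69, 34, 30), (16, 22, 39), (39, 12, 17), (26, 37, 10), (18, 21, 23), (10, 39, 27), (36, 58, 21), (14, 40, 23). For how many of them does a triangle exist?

1

(30,34,69): 30+34 ≤ 69 → not valid
(16,22,39): 16+22 ≤ 39 → not valid
(12,17,39): 12+17 ≤ 39 → not valid
(10,26,37): 10+26 ≤ 37 → not valid
(18,21,23): 18+21 > 23 → valid
(10,27,39): 10+27 ≤ 39 → not valid
(21,36,58): 21+36 ≤ 58 → not valid
(14,23,40): 14+23 ≤ 40 → not valid
1 of the 8 triples forms a triangle.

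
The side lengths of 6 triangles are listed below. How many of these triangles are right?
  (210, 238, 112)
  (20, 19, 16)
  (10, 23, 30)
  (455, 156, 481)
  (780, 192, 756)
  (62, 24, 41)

(210,238,112): 112²+210² = 56644 = 238² → right
(20,19,16): 16²+19² = 617 > 400 = 20² → acute
(10,23,30): 10²+23² = 629 < 900 = 30² → obtuse
(455,156,481): 156²+455² = 231361 = 481² → right
(780,192,756): 192²+756² = 608400 = 780² → right
(62,24,41): 24²+41² = 2257 < 3844 = 62² → obtuse
3 of the 6 are right.

3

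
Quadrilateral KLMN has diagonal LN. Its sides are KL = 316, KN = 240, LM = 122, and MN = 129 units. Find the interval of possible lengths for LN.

76 < LN < 251

From triangle KLN: |316 − 240| < LN < 316 + 240, i.e. 76 < LN < 556.
From triangle MLN: 7 < LN < 251.
Both must hold, so LN lies in the intersection.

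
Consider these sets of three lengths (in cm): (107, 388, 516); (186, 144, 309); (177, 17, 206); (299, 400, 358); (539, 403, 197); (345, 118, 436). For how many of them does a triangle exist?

(107,388,516): 107+388 ≤ 516 → not valid
(144,186,309): 144+186 > 309 → valid
(17,177,206): 17+177 ≤ 206 → not valid
(299,358,400): 299+358 > 400 → valid
(197,403,539): 197+403 > 539 → valid
(118,345,436): 118+345 > 436 → valid
4 of the 6 triples form a triangle.

4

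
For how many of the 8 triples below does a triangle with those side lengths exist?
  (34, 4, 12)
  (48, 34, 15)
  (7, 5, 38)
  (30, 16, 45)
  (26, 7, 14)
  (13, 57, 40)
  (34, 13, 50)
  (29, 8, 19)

(4,12,34): 4+12 ≤ 34 → not valid
(15,34,48): 15+34 > 48 → valid
(5,7,38): 5+7 ≤ 38 → not valid
(16,30,45): 16+30 > 45 → valid
(7,14,26): 7+14 ≤ 26 → not valid
(13,40,57): 13+40 ≤ 57 → not valid
(13,34,50): 13+34 ≤ 50 → not valid
(8,19,29): 8+19 ≤ 29 → not valid
2 of the 8 triples form a triangle.

2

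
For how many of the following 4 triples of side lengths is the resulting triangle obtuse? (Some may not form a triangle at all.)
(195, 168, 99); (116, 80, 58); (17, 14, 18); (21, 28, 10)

2

(195,168,99): 99²+168² = 38025 = 195² → right
(116,80,58): 58²+80² = 9764 < 13456 = 116² → obtuse
(17,14,18): 14²+17² = 485 > 324 = 18² → acute
(21,28,10): 10²+21² = 541 < 784 = 28² → obtuse
2 of the 4 are obtuse.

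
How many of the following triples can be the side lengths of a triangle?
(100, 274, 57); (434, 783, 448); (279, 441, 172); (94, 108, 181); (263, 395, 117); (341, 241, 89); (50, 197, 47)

(57,100,274): 57+100 ≤ 274 → not valid
(434,448,783): 434+448 > 783 → valid
(172,279,441): 172+279 > 441 → valid
(94,108,181): 94+108 > 181 → valid
(117,263,395): 117+263 ≤ 395 → not valid
(89,241,341): 89+241 ≤ 341 → not valid
(47,50,197): 47+50 ≤ 197 → not valid
3 of the 7 triples form a triangle.

3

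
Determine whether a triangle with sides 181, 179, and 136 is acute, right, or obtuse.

Compare the square of the longest side to the sum of squares of the other two: 136² + 179² = 50537 > 32761 = 181².

acute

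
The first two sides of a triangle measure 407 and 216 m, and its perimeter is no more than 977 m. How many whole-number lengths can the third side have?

163

Triangle inequality: 191 < x < 623. Perimeter ≤ 977 gives x ≤ 977 − 407 − 216 = 354.
So 191 < x ≤ 354; integers 192 through 354: 163 values.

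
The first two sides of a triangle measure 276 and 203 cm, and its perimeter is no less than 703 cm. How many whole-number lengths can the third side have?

Triangle inequality: 73 < x < 479. Perimeter ≥ 703 gives x ≥ 703 − 276 − 203 = 224.
So 224 ≤ x < 479; integers 224 through 478: 255 values.

255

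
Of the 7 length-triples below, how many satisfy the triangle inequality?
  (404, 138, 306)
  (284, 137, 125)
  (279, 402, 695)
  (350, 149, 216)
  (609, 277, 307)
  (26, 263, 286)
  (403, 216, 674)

3

(138,306,404): 138+306 > 404 → valid
(125,137,284): 125+137 ≤ 284 → not valid
(279,402,695): 279+402 ≤ 695 → not valid
(149,216,350): 149+216 > 350 → valid
(277,307,609): 277+307 ≤ 609 → not valid
(26,263,286): 26+263 > 286 → valid
(216,403,674): 216+403 ≤ 674 → not valid
3 of the 7 triples form a triangle.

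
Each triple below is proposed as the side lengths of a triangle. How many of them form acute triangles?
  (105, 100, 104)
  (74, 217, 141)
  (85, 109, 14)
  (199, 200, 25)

2

(105,100,104): 100²+104² = 20816 > 11025 = 105² → acute
(74,217,141): 74+141 ≤ 217, not a triangle
(85,109,14): 14+85 ≤ 109, not a triangle
(199,200,25): 25²+199² = 40226 > 40000 = 200² → acute
2 of the 4 are acute.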